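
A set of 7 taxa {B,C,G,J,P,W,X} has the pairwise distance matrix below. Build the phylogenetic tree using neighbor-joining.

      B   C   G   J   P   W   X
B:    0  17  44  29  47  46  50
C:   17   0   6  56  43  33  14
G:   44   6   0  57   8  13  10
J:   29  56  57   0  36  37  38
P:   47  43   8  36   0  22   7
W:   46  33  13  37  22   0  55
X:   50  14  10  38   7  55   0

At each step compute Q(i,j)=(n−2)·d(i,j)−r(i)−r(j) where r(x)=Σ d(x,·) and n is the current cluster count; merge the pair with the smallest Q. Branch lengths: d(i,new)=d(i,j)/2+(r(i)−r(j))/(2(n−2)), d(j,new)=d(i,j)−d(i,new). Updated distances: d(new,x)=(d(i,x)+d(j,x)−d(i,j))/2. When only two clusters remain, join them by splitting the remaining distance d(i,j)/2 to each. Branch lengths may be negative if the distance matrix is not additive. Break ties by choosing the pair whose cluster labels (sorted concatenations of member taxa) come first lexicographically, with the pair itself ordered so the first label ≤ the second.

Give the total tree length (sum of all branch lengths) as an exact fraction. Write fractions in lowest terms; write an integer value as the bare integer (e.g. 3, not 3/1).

step 1: merge (B,J) at d=29, Q=-341; branch lengths B→25/2, J→33/2; new cluster BJ
  updated: d(BJ,C)=22, d(BJ,G)=36, d(BJ,P)=27, d(BJ,W)=27, d(BJ,X)=59/2
step 2: merge (P,X) at d=7, Q=-389/2; branch lengths P→39/16, X→73/16; new cluster PX
  updated: d(BJ,PX)=99/4, d(C,PX)=25, d(G,PX)=11/2, d(PX,W)=35
step 3: merge (BJ,W) at d=27, Q=-547/4; branch lengths BJ→331/24, W→317/24; new cluster BJW
  updated: d(BJW,C)=14, d(BJW,G)=11, d(BJW,PX)=131/8
step 4: merge (BJW,C) at d=14, Q=-467/8; branch lengths BJW→195/32, C→253/32; new cluster BCJW
  updated: d(BCJW,G)=3/2, d(BCJW,PX)=219/16
step 5: merge (BCJW,G) at d=3/2, Q=-331/16; branch lengths BCJW→155/32, G→-107/32; new cluster BCGJW
  updated: d(BCGJW,PX)=283/32
step 6: merge (BCGJW,PX) at d=283/32; branch lengths BCGJW→283/64, PX→283/64; new cluster BCGJPWX
final tree: (((((B:25/2,J:33/2):331/24,W:317/24):195/32,C:253/32):155/32,G:-107/32):283/64,(P:39/16,X:73/16):283/64)
total length: 2795/32

2795/32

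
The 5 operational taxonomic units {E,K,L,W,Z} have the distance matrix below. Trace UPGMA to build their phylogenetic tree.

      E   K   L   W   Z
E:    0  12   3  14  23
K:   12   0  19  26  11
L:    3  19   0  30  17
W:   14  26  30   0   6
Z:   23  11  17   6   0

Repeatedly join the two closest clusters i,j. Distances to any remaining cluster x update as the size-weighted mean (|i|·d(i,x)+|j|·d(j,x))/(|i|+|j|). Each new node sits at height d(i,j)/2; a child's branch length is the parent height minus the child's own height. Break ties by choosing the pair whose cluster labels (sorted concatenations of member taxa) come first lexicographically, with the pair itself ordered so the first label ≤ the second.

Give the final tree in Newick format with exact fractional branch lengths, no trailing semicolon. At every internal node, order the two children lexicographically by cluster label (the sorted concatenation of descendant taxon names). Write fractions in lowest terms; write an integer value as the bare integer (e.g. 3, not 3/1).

(((E:3/2,L:3/2):25/4,K:31/4):7/3,(W:3,Z:3):85/12)

step 1: merge (E,L) at d=3; branch lengths E→3/2, L→3/2; new cluster EL
  updated: d(EL,K)=31/2, d(EL,W)=22, d(EL,Z)=20
step 2: merge (W,Z) at d=6; branch lengths W→3, Z→3; new cluster WZ
  updated: d(EL,WZ)=21, d(K,WZ)=37/2
step 3: merge (EL,K) at d=31/2; branch lengths EL→25/4, K→31/4; new cluster EKL
  updated: d(EKL,WZ)=121/6
step 4: merge (EKL,WZ) at d=121/6; branch lengths EKL→7/3, WZ→85/12; new cluster EKLWZ
final tree: (((E:3/2,L:3/2):25/4,K:31/4):7/3,(W:3,Z:3):85/12)
total length: 389/12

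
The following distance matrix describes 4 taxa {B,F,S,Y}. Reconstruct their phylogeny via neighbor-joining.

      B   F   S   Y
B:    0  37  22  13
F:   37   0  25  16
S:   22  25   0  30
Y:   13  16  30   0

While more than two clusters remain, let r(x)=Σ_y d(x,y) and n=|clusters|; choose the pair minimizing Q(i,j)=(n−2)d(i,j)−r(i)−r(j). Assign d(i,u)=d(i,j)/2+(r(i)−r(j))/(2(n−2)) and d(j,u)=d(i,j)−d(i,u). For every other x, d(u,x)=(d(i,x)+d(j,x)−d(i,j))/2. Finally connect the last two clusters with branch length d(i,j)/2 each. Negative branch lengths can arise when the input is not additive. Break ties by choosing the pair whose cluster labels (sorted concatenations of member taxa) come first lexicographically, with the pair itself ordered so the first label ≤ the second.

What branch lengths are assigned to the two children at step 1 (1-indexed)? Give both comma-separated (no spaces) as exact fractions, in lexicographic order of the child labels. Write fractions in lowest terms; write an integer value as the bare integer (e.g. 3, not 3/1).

step 1: merge (B,S) at d=22, Q=-105; branch lengths B→39/4, S→49/4; new cluster BS
  updated: d(BS,F)=20, d(BS,Y)=21/2
step 2: merge (BS,F) at d=20, Q=-93/2; branch lengths BS→29/4, F→51/4; new cluster BFS
  updated: d(BFS,Y)=13/4
step 3: merge (BFS,Y) at d=13/4; branch lengths BFS→13/8, Y→13/8; new cluster BFSY
final tree: (((B:39/4,S:49/4):29/4,F:51/4):13/8,Y:13/8)
total length: 181/4

39/4,49/4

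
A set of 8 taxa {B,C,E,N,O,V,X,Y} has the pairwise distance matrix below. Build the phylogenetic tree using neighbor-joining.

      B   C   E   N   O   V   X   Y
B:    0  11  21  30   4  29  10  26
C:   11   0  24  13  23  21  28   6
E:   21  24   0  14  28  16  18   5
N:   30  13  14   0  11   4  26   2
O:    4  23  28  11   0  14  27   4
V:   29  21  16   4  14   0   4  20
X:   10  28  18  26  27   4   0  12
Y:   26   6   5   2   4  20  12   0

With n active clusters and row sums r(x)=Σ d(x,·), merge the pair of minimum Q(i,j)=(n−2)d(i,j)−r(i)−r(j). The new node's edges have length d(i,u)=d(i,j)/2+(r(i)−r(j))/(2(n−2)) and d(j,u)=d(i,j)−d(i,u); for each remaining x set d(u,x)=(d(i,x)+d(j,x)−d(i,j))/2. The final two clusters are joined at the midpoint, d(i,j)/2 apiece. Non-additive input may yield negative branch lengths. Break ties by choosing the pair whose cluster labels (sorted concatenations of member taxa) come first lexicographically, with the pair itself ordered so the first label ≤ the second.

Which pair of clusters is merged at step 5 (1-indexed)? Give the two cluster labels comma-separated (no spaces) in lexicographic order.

BCO,Y

1. join B+O (d=4, Q=-218) ⇒ BO; edges |B|=11/3, |O|=1/3
  updated: d(BO,C)=15, d(BO,E)=45/2, d(BO,N)=37/2, d(BO,V)=39/2, d(BO,X)=33/2, d(BO,Y)=13
2. join V+X (d=4, Q=-169) ⇒ VX; edges |V|=0, |X|=4
  updated: d(BO,VX)=16, d(C,VX)=45/2, d(E,VX)=15, d(N,VX)=13, d(VX,Y)=14
3. join BO+C (d=15, Q=-211/2) ⇒ BCO; edges |BO|=129/16, |C|=111/16
  updated: d(BCO,E)=63/4, d(BCO,N)=33/4, d(BCO,VX)=47/4, d(BCO,Y)=2
4. join E+VX (d=15, Q=-117/2) ⇒ EVX; edges |E|=41/6, |VX|=49/6
  updated: d(BCO,EVX)=25/4, d(EVX,N)=6, d(EVX,Y)=2
5. join BCO+Y (d=2, Q=-37/2) ⇒ BCOY; edges |BCO|=29/8, |Y|=-13/8
  updated: d(BCOY,EVX)=25/8, d(BCOY,N)=33/8
6. join BCOY+EVX (d=25/8, Q=-53/4) ⇒ BCEOVXY; edges |BCOY|=5/8, |EVX|=5/2
  updated: d(BCEOVXY,N)=7/2
7. join BCEOVXY+N (d=7/2) ⇒ BCENOVXY; edges |BCEOVXY|=7/4, |N|=7/4
final tree: (((((B:11/3,O:1/3):129/16,C:111/16):29/8,Y:-13/8):5/8,(E:41/6,(V:0,X:4):49/6):5/2):7/4,N:7/4)
total length: 373/8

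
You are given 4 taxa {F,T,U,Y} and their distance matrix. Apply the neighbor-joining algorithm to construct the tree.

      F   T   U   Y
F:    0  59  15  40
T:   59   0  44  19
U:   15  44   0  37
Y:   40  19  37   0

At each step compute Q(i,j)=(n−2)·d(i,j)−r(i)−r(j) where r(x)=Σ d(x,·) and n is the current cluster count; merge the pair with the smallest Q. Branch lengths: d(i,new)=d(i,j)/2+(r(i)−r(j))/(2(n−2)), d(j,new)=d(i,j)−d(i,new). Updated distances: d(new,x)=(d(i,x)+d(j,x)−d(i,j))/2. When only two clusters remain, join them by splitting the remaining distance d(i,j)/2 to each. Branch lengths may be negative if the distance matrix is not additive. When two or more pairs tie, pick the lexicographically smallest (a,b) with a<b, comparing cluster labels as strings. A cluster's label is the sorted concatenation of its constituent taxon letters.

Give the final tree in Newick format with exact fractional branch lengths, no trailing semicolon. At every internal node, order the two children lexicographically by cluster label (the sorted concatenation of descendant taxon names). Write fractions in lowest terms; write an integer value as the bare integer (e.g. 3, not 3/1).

iteration 1: select F,U (d=15, Q=-180); attach at lengths (12, 3); label the merged cluster FU
  updated: d(FU,T)=44, d(FU,Y)=31
iteration 2: select FU,T (d=44, Q=-94); attach at lengths (28, 16); label the merged cluster FTU
  updated: d(FTU,Y)=3
iteration 3: select FTU,Y (d=3); attach at lengths (3/2, 3/2); label the merged cluster FTUY
final tree: (((F:12,U:3):28,T:16):3/2,Y:3/2)
total length: 62

(((F:12,U:3):28,T:16):3/2,Y:3/2)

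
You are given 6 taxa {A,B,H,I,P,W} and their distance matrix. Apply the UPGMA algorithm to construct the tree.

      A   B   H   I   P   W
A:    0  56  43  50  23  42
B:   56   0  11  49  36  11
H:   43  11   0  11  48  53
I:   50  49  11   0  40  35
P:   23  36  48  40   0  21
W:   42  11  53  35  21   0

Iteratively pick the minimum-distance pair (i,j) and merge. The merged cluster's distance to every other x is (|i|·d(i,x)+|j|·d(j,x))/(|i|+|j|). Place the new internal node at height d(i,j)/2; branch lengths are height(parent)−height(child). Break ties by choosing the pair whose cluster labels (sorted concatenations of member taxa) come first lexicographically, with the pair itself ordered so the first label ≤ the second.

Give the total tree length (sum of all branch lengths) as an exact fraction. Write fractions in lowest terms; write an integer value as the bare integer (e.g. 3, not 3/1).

1. join B+H (d=11) ⇒ BH; edges |B|=11/2, |H|=11/2
  updated: d(A,BH)=99/2, d(BH,I)=30, d(BH,P)=42, d(BH,W)=32
2. join P+W (d=21) ⇒ PW; edges |P|=21/2, |W|=21/2
  updated: d(A,PW)=65/2, d(BH,PW)=37, d(I,PW)=75/2
3. join BH+I (d=30) ⇒ BHI; edges |BH|=19/2, |I|=15
  updated: d(A,BHI)=149/3, d(BHI,PW)=223/6
4. join A+PW (d=65/2) ⇒ APW; edges |A|=65/4, |PW|=23/4
  updated: d(APW,BHI)=124/3
5. join APW+BHI (d=124/3) ⇒ ABHIPW; edges |APW|=53/12, |BHI|=17/3
final tree: ((A:65/4,(P:21/2,W:21/2):23/4):53/12,((B:11/2,H:11/2):19/2,I:15):17/3)
total length: 1063/12

1063/12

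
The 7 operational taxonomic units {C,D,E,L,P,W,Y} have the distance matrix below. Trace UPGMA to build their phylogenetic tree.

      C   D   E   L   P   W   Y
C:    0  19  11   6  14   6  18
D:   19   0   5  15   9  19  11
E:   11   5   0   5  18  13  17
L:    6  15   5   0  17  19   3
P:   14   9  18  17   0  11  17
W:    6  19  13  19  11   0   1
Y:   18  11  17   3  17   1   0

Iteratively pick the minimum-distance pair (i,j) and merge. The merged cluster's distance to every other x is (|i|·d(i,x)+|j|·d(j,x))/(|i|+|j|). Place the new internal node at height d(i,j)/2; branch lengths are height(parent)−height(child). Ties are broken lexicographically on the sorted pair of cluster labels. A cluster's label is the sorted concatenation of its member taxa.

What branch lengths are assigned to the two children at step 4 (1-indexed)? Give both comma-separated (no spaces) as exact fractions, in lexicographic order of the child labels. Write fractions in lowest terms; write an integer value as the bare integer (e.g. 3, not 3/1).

1. join W+Y (d=1) ⇒ WY; edges |W|=1/2, |Y|=1/2
  updated: d(C,WY)=12, d(D,WY)=15, d(E,WY)=15, d(L,WY)=11, d(P,WY)=14
2. join D+E (d=5) ⇒ DE; edges |D|=5/2, |E|=5/2
  updated: d(C,DE)=15, d(DE,L)=10, d(DE,P)=27/2, d(DE,WY)=15
3. join C+L (d=6) ⇒ CL; edges |C|=3, |L|=3
  updated: d(CL,DE)=25/2, d(CL,P)=31/2, d(CL,WY)=23/2
4. join CL+WY (d=23/2) ⇒ CLWY; edges |CL|=11/4, |WY|=21/4
  updated: d(CLWY,DE)=55/4, d(CLWY,P)=59/4
5. join DE+P (d=27/2) ⇒ DEP; edges |DE|=17/4, |P|=27/4
  updated: d(CLWY,DEP)=169/12
6. join CLWY+DEP (d=169/12) ⇒ CDELPWY; edges |CLWY|=31/24, |DEP|=7/24
final tree: (((C:3,L:3):11/4,(W:1/2,Y:1/2):21/4):31/24,((D:5/2,E:5/2):17/4,P:27/4):7/24)
total length: 391/12

11/4,21/4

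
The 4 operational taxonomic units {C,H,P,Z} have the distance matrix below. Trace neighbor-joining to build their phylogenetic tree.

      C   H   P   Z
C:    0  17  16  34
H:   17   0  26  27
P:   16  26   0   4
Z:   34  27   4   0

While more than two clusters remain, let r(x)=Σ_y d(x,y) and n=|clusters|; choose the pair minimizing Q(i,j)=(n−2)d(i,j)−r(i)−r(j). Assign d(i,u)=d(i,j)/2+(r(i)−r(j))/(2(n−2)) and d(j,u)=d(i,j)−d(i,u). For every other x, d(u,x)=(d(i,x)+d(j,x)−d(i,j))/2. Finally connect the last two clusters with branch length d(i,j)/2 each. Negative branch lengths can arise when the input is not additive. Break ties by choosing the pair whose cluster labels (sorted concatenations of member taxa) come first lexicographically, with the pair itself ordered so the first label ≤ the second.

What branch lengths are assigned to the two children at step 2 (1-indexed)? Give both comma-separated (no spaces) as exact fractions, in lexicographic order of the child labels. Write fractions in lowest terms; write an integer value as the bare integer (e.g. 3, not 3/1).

iteration 1: select C,H (d=17, Q=-103); attach at lengths (31/4, 37/4); label the merged cluster CH
  updated: d(CH,P)=25/2, d(CH,Z)=22
iteration 2: select CH,P (d=25/2, Q=-77/2); attach at lengths (61/4, -11/4); label the merged cluster CHP
  updated: d(CHP,Z)=27/4
iteration 3: select CHP,Z (d=27/4); attach at lengths (27/8, 27/8); label the merged cluster CHPZ
final tree: (((C:31/4,H:37/4):61/4,P:-11/4):27/8,Z:27/8)
total length: 145/4

61/4,-11/4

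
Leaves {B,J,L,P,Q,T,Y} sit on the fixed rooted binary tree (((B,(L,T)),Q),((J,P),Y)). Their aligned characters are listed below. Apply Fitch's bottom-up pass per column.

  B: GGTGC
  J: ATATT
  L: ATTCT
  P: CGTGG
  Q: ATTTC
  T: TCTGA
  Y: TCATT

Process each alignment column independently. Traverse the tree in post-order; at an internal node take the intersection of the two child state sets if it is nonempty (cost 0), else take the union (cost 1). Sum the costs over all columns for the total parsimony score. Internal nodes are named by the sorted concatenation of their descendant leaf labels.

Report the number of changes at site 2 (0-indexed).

site 0, node LT: L={A} ∪ T={T} → {A,T} (+1)
site 0, node BLT: B={G} ∪ LT={A,T} → {A,G,T} (+1)
site 0, node BLQT: BLT={A,G,T} ∩ Q={A} → {A} (+0)
site 0, node JP: J={A} ∪ P={C} → {A,C} (+1)
site 0, node JPY: JP={A,C} ∪ Y={T} → {A,C,T} (+1)
site 0, node BJLPQTY: BLQT={A} ∩ JPY={A,C,T} → {A} (+0)
site 1, node LT: L={T} ∪ T={C} → {C,T} (+1)
site 1, node BLT: B={G} ∪ LT={C,T} → {C,G,T} (+1)
site 1, node BLQT: BLT={C,G,T} ∩ Q={T} → {T} (+0)
site 1, node JP: J={T} ∪ P={G} → {G,T} (+1)
site 1, node JPY: JP={G,T} ∪ Y={C} → {C,G,T} (+1)
site 1, node BJLPQTY: BLQT={T} ∩ JPY={C,G,T} → {T} (+0)
site 2, node LT: L={T} ∩ T={T} → {T} (+0)
site 2, node BLT: B={T} ∩ LT={T} → {T} (+0)
site 2, node BLQT: BLT={T} ∩ Q={T} → {T} (+0)
site 2, node JP: J={A} ∪ P={T} → {A,T} (+1)
site 2, node JPY: JP={A,T} ∩ Y={A} → {A} (+0)
site 2, node BJLPQTY: BLQT={T} ∪ JPY={A} → {A,T} (+1)
site 3, node LT: L={C} ∪ T={G} → {C,G} (+1)
site 3, node BLT: B={G} ∩ LT={C,G} → {G} (+0)
site 3, node BLQT: BLT={G} ∪ Q={T} → {G,T} (+1)
site 3, node JP: J={T} ∪ P={G} → {G,T} (+1)
site 3, node JPY: JP={G,T} ∩ Y={T} → {T} (+0)
site 3, node BJLPQTY: BLQT={G,T} ∩ JPY={T} → {T} (+0)
site 4, node LT: L={T} ∪ T={A} → {A,T} (+1)
site 4, node BLT: B={C} ∪ LT={A,T} → {A,C,T} (+1)
site 4, node BLQT: BLT={A,C,T} ∩ Q={C} → {C} (+0)
site 4, node JP: J={T} ∪ P={G} → {G,T} (+1)
site 4, node JPY: JP={G,T} ∩ Y={T} → {T} (+0)
site 4, node BJLPQTY: BLQT={C} ∪ JPY={T} → {C,T} (+1)
per-site changes: [4, 4, 2, 3, 4]; total = 17

2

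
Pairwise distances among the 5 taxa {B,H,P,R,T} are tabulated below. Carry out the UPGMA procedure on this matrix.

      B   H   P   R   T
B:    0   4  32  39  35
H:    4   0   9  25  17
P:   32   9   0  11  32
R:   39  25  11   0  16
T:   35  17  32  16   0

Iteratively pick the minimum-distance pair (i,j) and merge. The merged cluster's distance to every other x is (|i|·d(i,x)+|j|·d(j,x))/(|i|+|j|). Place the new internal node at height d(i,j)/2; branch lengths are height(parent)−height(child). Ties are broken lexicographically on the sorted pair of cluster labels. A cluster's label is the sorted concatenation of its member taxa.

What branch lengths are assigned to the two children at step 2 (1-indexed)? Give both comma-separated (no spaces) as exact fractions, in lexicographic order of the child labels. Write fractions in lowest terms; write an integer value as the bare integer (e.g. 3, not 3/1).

1. join B+H (d=4) ⇒ BH; edges |B|=2, |H|=2
  updated: d(BH,P)=41/2, d(BH,R)=32, d(BH,T)=26
2. join P+R (d=11) ⇒ PR; edges |P|=11/2, |R|=11/2
  updated: d(BH,PR)=105/4, d(PR,T)=24
3. join PR+T (d=24) ⇒ PRT; edges |PR|=13/2, |T|=12
  updated: d(BH,PRT)=157/6
4. join BH+PRT (d=157/6) ⇒ BHPRT; edges |BH|=133/12, |PRT|=13/12
final tree: ((B:2,H:2):133/12,((P:11/2,R:11/2):13/2,T:12):13/12)
total length: 137/3

11/2,11/2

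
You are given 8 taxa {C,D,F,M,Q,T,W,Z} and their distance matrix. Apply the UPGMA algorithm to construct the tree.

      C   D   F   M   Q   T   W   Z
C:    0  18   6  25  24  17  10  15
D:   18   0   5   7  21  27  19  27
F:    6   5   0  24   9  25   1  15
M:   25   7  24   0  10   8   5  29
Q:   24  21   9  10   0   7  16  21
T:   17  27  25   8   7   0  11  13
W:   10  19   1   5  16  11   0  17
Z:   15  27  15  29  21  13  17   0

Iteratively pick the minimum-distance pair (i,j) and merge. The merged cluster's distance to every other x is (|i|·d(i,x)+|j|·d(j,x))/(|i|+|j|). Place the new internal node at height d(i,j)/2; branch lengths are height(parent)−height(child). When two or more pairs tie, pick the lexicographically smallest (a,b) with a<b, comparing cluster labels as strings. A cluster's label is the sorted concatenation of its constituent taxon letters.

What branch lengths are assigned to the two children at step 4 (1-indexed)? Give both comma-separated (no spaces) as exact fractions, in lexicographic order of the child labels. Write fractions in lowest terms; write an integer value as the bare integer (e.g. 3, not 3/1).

4,7/2

step 1: merge (F,W) at d=1; branch lengths F→1/2, W→1/2; new cluster FW
  updated: d(C,FW)=8, d(D,FW)=12, d(FW,M)=29/2, d(FW,Q)=25/2, d(FW,T)=18, d(FW,Z)=16
step 2: merge (D,M) at d=7; branch lengths D→7/2, M→7/2; new cluster DM
  updated: d(C,DM)=43/2, d(DM,FW)=53/4, d(DM,Q)=31/2, d(DM,T)=35/2, d(DM,Z)=28
step 3: merge (Q,T) at d=7; branch lengths Q→7/2, T→7/2; new cluster QT
  updated: d(C,QT)=41/2, d(DM,QT)=33/2, d(FW,QT)=61/4, d(QT,Z)=17
step 4: merge (C,FW) at d=8; branch lengths C→4, FW→7/2; new cluster CFW
  updated: d(CFW,DM)=16, d(CFW,QT)=17, d(CFW,Z)=47/3
step 5: merge (CFW,Z) at d=47/3; branch lengths CFW→23/6, Z→47/6; new cluster CFWZ
  updated: d(CFWZ,DM)=19, d(CFWZ,QT)=17
step 6: merge (DM,QT) at d=33/2; branch lengths DM→19/4, QT→19/4; new cluster DMQT
  updated: d(CFWZ,DMQT)=18
step 7: merge (CFWZ,DMQT) at d=18; branch lengths CFWZ→7/6, DMQT→3/4; new cluster CDFMQTWZ
final tree: (((C:4,(F:1/2,W:1/2):7/2):23/6,Z:47/6):7/6,((D:7/2,M:7/2):19/4,(Q:7/2,T:7/2):19/4):3/4)
total length: 547/12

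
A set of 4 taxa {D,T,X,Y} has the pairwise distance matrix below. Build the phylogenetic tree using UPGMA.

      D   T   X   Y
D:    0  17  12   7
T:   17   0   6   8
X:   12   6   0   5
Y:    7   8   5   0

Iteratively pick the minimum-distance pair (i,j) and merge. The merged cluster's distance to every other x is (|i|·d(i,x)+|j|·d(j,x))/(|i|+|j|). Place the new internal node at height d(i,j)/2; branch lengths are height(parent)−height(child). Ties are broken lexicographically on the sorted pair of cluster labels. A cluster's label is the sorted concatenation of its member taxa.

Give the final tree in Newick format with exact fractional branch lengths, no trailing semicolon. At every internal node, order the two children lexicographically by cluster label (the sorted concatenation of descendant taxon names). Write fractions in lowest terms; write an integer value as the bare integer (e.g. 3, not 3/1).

1. join X+Y (d=5) ⇒ XY; edges |X|=5/2, |Y|=5/2
  updated: d(D,XY)=19/2, d(T,XY)=7
2. join T+XY (d=7) ⇒ TXY; edges |T|=7/2, |XY|=1
  updated: d(D,TXY)=12
3. join D+TXY (d=12) ⇒ DTXY; edges |D|=6, |TXY|=5/2
final tree: (D:6,(T:7/2,(X:5/2,Y:5/2):1):5/2)
total length: 18

(D:6,(T:7/2,(X:5/2,Y:5/2):1):5/2)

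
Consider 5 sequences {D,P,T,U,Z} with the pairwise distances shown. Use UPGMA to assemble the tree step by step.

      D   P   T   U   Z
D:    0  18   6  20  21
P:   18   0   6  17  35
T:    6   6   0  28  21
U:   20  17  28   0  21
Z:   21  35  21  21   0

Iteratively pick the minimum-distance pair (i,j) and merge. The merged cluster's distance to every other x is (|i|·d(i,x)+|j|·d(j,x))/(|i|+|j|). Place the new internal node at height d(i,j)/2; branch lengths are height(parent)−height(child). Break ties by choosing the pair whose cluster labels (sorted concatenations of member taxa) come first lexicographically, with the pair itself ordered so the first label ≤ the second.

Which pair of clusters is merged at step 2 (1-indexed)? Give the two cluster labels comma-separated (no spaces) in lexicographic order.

1. join D+T (d=6) ⇒ DT; edges |D|=3, |T|=3
  updated: d(DT,P)=12, d(DT,U)=24, d(DT,Z)=21
2. join DT+P (d=12) ⇒ DPT; edges |DT|=3, |P|=6
  updated: d(DPT,U)=65/3, d(DPT,Z)=77/3
3. join U+Z (d=21) ⇒ UZ; edges |U|=21/2, |Z|=21/2
  updated: d(DPT,UZ)=71/3
4. join DPT+UZ (d=71/3) ⇒ DPTUZ; edges |DPT|=35/6, |UZ|=4/3
final tree: (((D:3,T:3):3,P:6):35/6,(U:21/2,Z:21/2):4/3)
total length: 259/6

DT,P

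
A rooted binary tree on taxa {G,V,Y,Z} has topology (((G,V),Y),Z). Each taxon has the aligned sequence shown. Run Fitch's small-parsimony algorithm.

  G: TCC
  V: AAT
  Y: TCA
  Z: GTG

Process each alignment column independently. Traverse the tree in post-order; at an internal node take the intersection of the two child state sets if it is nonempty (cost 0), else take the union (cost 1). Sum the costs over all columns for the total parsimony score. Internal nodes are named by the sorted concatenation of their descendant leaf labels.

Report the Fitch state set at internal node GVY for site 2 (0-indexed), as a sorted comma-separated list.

A,C,T

GV@0: {T} ∪ {A} = {A,T} (union, +1)
GVY@0: {A,T} ∩ {T} = {T} (intersection, +0)
GVYZ@0: {T} ∪ {G} = {G,T} (union, +1)
GV@1: {C} ∪ {A} = {A,C} (union, +1)
GVY@1: {A,C} ∩ {C} = {C} (intersection, +0)
GVYZ@1: {C} ∪ {T} = {C,T} (union, +1)
GV@2: {C} ∪ {T} = {C,T} (union, +1)
GVY@2: {C,T} ∪ {A} = {A,C,T} (union, +1)
GVYZ@2: {A,C,T} ∪ {G} = {A,C,G,T} (union, +1)
per-site changes: [2, 2, 3]; total = 7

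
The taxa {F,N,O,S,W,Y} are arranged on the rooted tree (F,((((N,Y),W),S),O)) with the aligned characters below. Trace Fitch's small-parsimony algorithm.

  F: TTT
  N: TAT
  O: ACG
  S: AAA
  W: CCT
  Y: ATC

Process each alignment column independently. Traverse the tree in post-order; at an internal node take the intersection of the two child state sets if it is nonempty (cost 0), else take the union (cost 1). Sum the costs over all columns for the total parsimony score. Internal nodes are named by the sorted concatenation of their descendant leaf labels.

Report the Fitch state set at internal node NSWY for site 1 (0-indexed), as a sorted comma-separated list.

A

NY@0: {T} ∪ {A} = {A,T} (union, +1)
NWY@0: {A,T} ∪ {C} = {A,C,T} (union, +1)
NSWY@0: {A,C,T} ∩ {A} = {A} (intersection, +0)
NOSWY@0: {A} ∩ {A} = {A} (intersection, +0)
FNOSWY@0: {T} ∪ {A} = {A,T} (union, +1)
NY@1: {A} ∪ {T} = {A,T} (union, +1)
NWY@1: {A,T} ∪ {C} = {A,C,T} (union, +1)
NSWY@1: {A,C,T} ∩ {A} = {A} (intersection, +0)
NOSWY@1: {A} ∪ {C} = {A,C} (union, +1)
FNOSWY@1: {T} ∪ {A,C} = {A,C,T} (union, +1)
NY@2: {T} ∪ {C} = {C,T} (union, +1)
NWY@2: {C,T} ∩ {T} = {T} (intersection, +0)
NSWY@2: {T} ∪ {A} = {A,T} (union, +1)
NOSWY@2: {A,T} ∪ {G} = {A,G,T} (union, +1)
FNOSWY@2: {T} ∩ {A,G,T} = {T} (intersection, +0)
per-site changes: [3, 4, 3]; total = 10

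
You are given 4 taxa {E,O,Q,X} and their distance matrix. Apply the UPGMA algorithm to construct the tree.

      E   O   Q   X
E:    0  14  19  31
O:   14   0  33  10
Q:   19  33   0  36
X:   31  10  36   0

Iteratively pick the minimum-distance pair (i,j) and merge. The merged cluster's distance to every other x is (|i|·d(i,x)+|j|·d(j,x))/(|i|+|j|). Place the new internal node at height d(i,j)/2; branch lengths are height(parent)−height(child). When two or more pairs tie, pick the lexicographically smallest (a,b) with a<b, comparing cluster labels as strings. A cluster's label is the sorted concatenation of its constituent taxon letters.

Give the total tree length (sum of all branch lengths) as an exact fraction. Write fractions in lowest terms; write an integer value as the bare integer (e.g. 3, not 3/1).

43

step 1: merge (O,X) at d=10; branch lengths O→5, X→5; new cluster OX
  updated: d(E,OX)=45/2, d(OX,Q)=69/2
step 2: merge (E,Q) at d=19; branch lengths E→19/2, Q→19/2; new cluster EQ
  updated: d(EQ,OX)=57/2
step 3: merge (EQ,OX) at d=57/2; branch lengths EQ→19/4, OX→37/4; new cluster EOQX
final tree: ((E:19/2,Q:19/2):19/4,(O:5,X:5):37/4)
total length: 43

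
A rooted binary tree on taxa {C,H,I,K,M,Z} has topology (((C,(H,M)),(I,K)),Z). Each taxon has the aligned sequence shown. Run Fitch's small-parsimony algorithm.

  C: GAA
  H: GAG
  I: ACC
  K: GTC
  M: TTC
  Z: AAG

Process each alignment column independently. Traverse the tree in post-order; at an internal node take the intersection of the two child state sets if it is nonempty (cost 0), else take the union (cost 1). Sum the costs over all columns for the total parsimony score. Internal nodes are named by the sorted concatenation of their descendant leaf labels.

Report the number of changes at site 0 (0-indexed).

[col 0] HM: children H:{G}, M:{T} ∪→ {G,T}; cost 1
[col 0] CHM: children C:{G}, HM:{G,T} ∩→ {G}; cost 0
[col 0] IK: children I:{A}, K:{G} ∪→ {A,G}; cost 1
[col 0] CHIKM: children CHM:{G}, IK:{A,G} ∩→ {G}; cost 0
[col 0] CHIKMZ: children CHIKM:{G}, Z:{A} ∪→ {A,G}; cost 1
[col 1] HM: children H:{A}, M:{T} ∪→ {A,T}; cost 1
[col 1] CHM: children C:{A}, HM:{A,T} ∩→ {A}; cost 0
[col 1] IK: children I:{C}, K:{T} ∪→ {C,T}; cost 1
[col 1] CHIKM: children CHM:{A}, IK:{C,T} ∪→ {A,C,T}; cost 1
[col 1] CHIKMZ: children CHIKM:{A,C,T}, Z:{A} ∩→ {A}; cost 0
[col 2] HM: children H:{G}, M:{C} ∪→ {C,G}; cost 1
[col 2] CHM: children C:{A}, HM:{C,G} ∪→ {A,C,G}; cost 1
[col 2] IK: children I:{C}, K:{C} ∩→ {C}; cost 0
[col 2] CHIKM: children CHM:{A,C,G}, IK:{C} ∩→ {C}; cost 0
[col 2] CHIKMZ: children CHIKM:{C}, Z:{G} ∪→ {C,G}; cost 1
per-site changes: [3, 3, 3]; total = 9

3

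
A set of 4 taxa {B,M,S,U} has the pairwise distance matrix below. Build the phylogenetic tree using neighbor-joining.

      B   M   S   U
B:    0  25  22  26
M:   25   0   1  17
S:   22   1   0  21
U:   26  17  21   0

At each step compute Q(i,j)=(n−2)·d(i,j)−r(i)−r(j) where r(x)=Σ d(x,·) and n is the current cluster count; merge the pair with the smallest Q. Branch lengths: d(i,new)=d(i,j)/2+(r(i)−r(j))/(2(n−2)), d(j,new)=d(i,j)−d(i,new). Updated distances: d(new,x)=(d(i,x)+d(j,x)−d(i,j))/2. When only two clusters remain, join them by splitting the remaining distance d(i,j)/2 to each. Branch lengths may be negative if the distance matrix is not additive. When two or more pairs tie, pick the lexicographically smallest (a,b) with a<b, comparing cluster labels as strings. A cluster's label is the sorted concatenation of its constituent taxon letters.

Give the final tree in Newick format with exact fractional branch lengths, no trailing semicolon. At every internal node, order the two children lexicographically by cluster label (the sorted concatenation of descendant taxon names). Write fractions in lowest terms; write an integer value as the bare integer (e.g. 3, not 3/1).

(((B:61/4,U:43/4):31/4,M:1/4):3/8,S:3/8)

iteration 1: select B,U (d=26, Q=-85); attach at lengths (61/4, 43/4); label the merged cluster BU
  updated: d(BU,M)=8, d(BU,S)=17/2
iteration 2: select BU,M (d=8, Q=-35/2); attach at lengths (31/4, 1/4); label the merged cluster BMU
  updated: d(BMU,S)=3/4
iteration 3: select BMU,S (d=3/4); attach at lengths (3/8, 3/8); label the merged cluster BMSU
final tree: (((B:61/4,U:43/4):31/4,M:1/4):3/8,S:3/8)
total length: 139/4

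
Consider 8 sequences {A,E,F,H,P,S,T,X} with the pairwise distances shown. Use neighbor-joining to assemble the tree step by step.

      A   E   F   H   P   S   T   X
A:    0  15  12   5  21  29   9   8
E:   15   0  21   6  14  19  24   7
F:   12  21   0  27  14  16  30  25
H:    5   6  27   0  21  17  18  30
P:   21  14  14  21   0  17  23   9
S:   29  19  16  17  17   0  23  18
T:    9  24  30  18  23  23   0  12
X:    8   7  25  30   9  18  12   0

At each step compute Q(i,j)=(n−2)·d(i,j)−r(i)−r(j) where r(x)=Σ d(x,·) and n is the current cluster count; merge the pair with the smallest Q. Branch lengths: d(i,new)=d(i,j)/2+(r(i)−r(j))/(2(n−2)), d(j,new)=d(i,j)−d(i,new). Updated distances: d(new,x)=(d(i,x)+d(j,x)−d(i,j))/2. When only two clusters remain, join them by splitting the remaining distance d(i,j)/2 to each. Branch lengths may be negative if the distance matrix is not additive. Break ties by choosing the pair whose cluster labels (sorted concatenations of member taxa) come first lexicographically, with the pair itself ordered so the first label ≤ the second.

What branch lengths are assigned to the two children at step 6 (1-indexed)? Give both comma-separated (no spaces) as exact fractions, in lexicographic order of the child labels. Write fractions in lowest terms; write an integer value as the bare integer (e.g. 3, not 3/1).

19/8,65/8

iteration 1: select E,H (d=6, Q=-194); attach at lengths (3/2, 9/2); label the merged cluster EH
  updated: d(A,EH)=7, d(EH,F)=21, d(EH,P)=29/2, d(EH,S)=15, d(EH,T)=18, d(EH,X)=31/2
iteration 2: select A,T (d=9, Q=-156); attach at lengths (8/5, 37/5); label the merged cluster AT
  updated: d(AT,EH)=8, d(AT,F)=33/2, d(AT,P)=35/2, d(AT,S)=43/2, d(AT,X)=11/2
iteration 3: select AT,X (d=11/2, Q=-120); attach at lengths (9/4, 13/4); label the merged cluster ATX
  updated: d(ATX,EH)=9, d(ATX,F)=18, d(ATX,P)=21/2, d(ATX,S)=17
iteration 4: select ATX,EH (d=9, Q=-87); attach at lengths (11/3, 16/3); label the merged cluster AEHTX
  updated: d(AEHTX,F)=15, d(AEHTX,P)=8, d(AEHTX,S)=23/2
iteration 5: select AEHTX,P (d=8, Q=-115/2); attach at lengths (23/8, 41/8); label the merged cluster AEHPTX
  updated: d(AEHPTX,F)=21/2, d(AEHPTX,S)=41/4
iteration 6: select AEHPTX,F (d=21/2, Q=-147/4); attach at lengths (19/8, 65/8); label the merged cluster AEFHPTX
  updated: d(AEFHPTX,S)=63/8
iteration 7: select AEFHPTX,S (d=63/8); attach at lengths (63/16, 63/16); label the merged cluster AEFHPSTX
final tree: ((((((A:8/5,T:37/5):9/4,X:13/4):11/3,(E:3/2,H:9/2):16/3):23/8,P:41/8):19/8,F:65/8):63/16,S:63/16)
total length: 447/8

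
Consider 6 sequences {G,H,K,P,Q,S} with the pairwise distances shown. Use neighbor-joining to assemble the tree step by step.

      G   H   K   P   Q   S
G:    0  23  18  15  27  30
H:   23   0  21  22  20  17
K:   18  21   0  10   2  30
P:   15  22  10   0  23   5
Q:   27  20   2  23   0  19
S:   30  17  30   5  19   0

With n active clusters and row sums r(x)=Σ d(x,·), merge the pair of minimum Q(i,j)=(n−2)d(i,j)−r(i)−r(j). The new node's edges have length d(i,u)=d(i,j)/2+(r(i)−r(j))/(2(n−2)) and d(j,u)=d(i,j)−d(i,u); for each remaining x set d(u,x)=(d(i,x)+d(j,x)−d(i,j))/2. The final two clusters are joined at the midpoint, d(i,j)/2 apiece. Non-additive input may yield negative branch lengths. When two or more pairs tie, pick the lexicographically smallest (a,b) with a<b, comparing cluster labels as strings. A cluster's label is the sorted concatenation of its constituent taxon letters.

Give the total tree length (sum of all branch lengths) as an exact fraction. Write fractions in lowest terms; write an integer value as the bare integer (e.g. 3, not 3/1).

369/8

iteration 1: select K,Q (d=2, Q=-164); attach at lengths (-1/4, 9/4); label the merged cluster KQ
  updated: d(G,KQ)=43/2, d(H,KQ)=39/2, d(KQ,P)=31/2, d(KQ,S)=47/2
iteration 2: select P,S (d=5, Q=-118); attach at lengths (-1/2, 11/2); label the merged cluster PS
  updated: d(G,PS)=20, d(H,PS)=17, d(KQ,PS)=17
iteration 3: select G,KQ (d=43/2, Q=-159/2); attach at lengths (99/8, 73/8); label the merged cluster GKQ
  updated: d(GKQ,H)=21/2, d(GKQ,PS)=31/4
iteration 4: select GKQ,H (d=21/2, Q=-141/4); attach at lengths (5/8, 79/8); label the merged cluster GHKQ
  updated: d(GHKQ,PS)=57/8
iteration 5: select GHKQ,PS (d=57/8); attach at lengths (57/16, 57/16); label the merged cluster GHKPQS
final tree: (((G:99/8,(K:-1/4,Q:9/4):73/8):5/8,H:79/8):57/16,(P:-1/2,S:11/2):57/16)
total length: 369/8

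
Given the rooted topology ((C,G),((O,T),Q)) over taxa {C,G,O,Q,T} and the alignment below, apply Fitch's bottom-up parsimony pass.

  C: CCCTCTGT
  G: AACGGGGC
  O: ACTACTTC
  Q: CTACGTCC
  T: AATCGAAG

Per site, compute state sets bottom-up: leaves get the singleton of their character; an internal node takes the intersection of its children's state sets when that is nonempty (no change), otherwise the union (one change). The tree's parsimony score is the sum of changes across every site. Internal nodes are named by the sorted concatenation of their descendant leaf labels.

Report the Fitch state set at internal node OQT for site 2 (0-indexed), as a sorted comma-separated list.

CG@0: {C} ∪ {A} = {A,C} (union, +1)
OT@0: {A} ∩ {A} = {A} (intersection, +0)
OQT@0: {A} ∪ {C} = {A,C} (union, +1)
CGOQT@0: {A,C} ∩ {A,C} = {A,C} (intersection, +0)
CG@1: {C} ∪ {A} = {A,C} (union, +1)
OT@1: {C} ∪ {A} = {A,C} (union, +1)
OQT@1: {A,C} ∪ {T} = {A,C,T} (union, +1)
CGOQT@1: {A,C} ∩ {A,C,T} = {A,C} (intersection, +0)
CG@2: {C} ∩ {C} = {C} (intersection, +0)
OT@2: {T} ∩ {T} = {T} (intersection, +0)
OQT@2: {T} ∪ {A} = {A,T} (union, +1)
CGOQT@2: {C} ∪ {A,T} = {A,C,T} (union, +1)
CG@3: {T} ∪ {G} = {G,T} (union, +1)
OT@3: {A} ∪ {C} = {A,C} (union, +1)
OQT@3: {A,C} ∩ {C} = {C} (intersection, +0)
CGOQT@3: {G,T} ∪ {C} = {C,G,T} (union, +1)
CG@4: {C} ∪ {G} = {C,G} (union, +1)
OT@4: {C} ∪ {G} = {C,G} (union, +1)
OQT@4: {C,G} ∩ {G} = {G} (intersection, +0)
CGOQT@4: {C,G} ∩ {G} = {G} (intersection, +0)
CG@5: {T} ∪ {G} = {G,T} (union, +1)
OT@5: {T} ∪ {A} = {A,T} (union, +1)
OQT@5: {A,T} ∩ {T} = {T} (intersection, +0)
CGOQT@5: {G,T} ∩ {T} = {T} (intersection, +0)
CG@6: {G} ∩ {G} = {G} (intersection, +0)
OT@6: {T} ∪ {A} = {A,T} (union, +1)
OQT@6: {A,T} ∪ {C} = {A,C,T} (union, +1)
CGOQT@6: {G} ∪ {A,C,T} = {A,C,G,T} (union, +1)
CG@7: {T} ∪ {C} = {C,T} (union, +1)
OT@7: {C} ∪ {G} = {C,G} (union, +1)
OQT@7: {C,G} ∩ {C} = {C} (intersection, +0)
CGOQT@7: {C,T} ∩ {C} = {C} (intersection, +0)
per-site changes: [2, 3, 2, 3, 2, 2, 3, 2]; total = 19

A,T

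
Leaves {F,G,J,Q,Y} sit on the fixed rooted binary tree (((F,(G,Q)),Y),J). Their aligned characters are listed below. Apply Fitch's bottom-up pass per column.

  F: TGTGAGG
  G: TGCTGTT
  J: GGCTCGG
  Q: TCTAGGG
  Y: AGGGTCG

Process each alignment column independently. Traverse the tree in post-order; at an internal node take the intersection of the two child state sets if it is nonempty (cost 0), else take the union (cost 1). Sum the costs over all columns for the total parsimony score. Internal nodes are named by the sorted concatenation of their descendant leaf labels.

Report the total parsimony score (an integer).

15

[col 0] GQ: children G:{T}, Q:{T} ∩→ {T}; cost 0
[col 0] FGQ: children F:{T}, GQ:{T} ∩→ {T}; cost 0
[col 0] FGQY: children FGQ:{T}, Y:{A} ∪→ {A,T}; cost 1
[col 0] FGJQY: children FGQY:{A,T}, J:{G} ∪→ {A,G,T}; cost 1
[col 1] GQ: children G:{G}, Q:{C} ∪→ {C,G}; cost 1
[col 1] FGQ: children F:{G}, GQ:{C,G} ∩→ {G}; cost 0
[col 1] FGQY: children FGQ:{G}, Y:{G} ∩→ {G}; cost 0
[col 1] FGJQY: children FGQY:{G}, J:{G} ∩→ {G}; cost 0
[col 2] GQ: children G:{C}, Q:{T} ∪→ {C,T}; cost 1
[col 2] FGQ: children F:{T}, GQ:{C,T} ∩→ {T}; cost 0
[col 2] FGQY: children FGQ:{T}, Y:{G} ∪→ {G,T}; cost 1
[col 2] FGJQY: children FGQY:{G,T}, J:{C} ∪→ {C,G,T}; cost 1
[col 3] GQ: children G:{T}, Q:{A} ∪→ {A,T}; cost 1
[col 3] FGQ: children F:{G}, GQ:{A,T} ∪→ {A,G,T}; cost 1
[col 3] FGQY: children FGQ:{A,G,T}, Y:{G} ∩→ {G}; cost 0
[col 3] FGJQY: children FGQY:{G}, J:{T} ∪→ {G,T}; cost 1
[col 4] GQ: children G:{G}, Q:{G} ∩→ {G}; cost 0
[col 4] FGQ: children F:{A}, GQ:{G} ∪→ {A,G}; cost 1
[col 4] FGQY: children FGQ:{A,G}, Y:{T} ∪→ {A,G,T}; cost 1
[col 4] FGJQY: children FGQY:{A,G,T}, J:{C} ∪→ {A,C,G,T}; cost 1
[col 5] GQ: children G:{T}, Q:{G} ∪→ {G,T}; cost 1
[col 5] FGQ: children F:{G}, GQ:{G,T} ∩→ {G}; cost 0
[col 5] FGQY: children FGQ:{G}, Y:{C} ∪→ {C,G}; cost 1
[col 5] FGJQY: children FGQY:{C,G}, J:{G} ∩→ {G}; cost 0
[col 6] GQ: children G:{T}, Q:{G} ∪→ {G,T}; cost 1
[col 6] FGQ: children F:{G}, GQ:{G,T} ∩→ {G}; cost 0
[col 6] FGQY: children FGQ:{G}, Y:{G} ∩→ {G}; cost 0
[col 6] FGJQY: children FGQY:{G}, J:{G} ∩→ {G}; cost 0
per-site changes: [2, 1, 3, 3, 3, 2, 1]; total = 15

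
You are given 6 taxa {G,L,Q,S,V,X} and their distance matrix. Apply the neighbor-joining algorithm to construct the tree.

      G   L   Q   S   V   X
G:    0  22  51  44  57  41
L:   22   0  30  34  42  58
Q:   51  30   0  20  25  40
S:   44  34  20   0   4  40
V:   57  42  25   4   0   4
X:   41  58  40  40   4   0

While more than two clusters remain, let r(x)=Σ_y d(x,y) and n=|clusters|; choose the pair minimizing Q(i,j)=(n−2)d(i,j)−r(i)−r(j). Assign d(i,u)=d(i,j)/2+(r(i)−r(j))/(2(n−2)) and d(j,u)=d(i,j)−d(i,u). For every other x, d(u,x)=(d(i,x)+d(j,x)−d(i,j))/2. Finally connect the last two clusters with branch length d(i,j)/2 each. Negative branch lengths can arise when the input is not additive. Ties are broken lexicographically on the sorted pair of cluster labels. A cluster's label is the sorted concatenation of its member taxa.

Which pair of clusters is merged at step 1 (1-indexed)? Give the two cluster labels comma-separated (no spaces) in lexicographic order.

G,L

1. join G+L (d=22, Q=-313) ⇒ GL; edges |G|=117/8, |L|=59/8
  updated: d(GL,Q)=59/2, d(GL,S)=28, d(GL,V)=77/2, d(GL,X)=77/2
2. join V+X (d=4, Q=-182) ⇒ VX; edges |V|=-13/2, |X|=21/2
  updated: d(GL,VX)=73/2, d(Q,VX)=61/2, d(S,VX)=20
3. join GL+Q (d=59/2, Q=-115) ⇒ GLQ; edges |GL|=73/4, |Q|=45/4
  updated: d(GLQ,S)=37/4, d(GLQ,VX)=75/4
4. join GLQ+S (d=37/4, Q=-48) ⇒ GLQS; edges |GLQ|=4, |S|=21/4
  updated: d(GLQS,VX)=59/4
5. join GLQS+VX (d=59/4) ⇒ GLQSVX; edges |GLQS|=59/8, |VX|=59/8
final tree: ((((G:117/8,L:59/8):73/4,Q:45/4):4,S:21/4):59/8,(V:-13/2,X:21/2):59/8)
total length: 159/2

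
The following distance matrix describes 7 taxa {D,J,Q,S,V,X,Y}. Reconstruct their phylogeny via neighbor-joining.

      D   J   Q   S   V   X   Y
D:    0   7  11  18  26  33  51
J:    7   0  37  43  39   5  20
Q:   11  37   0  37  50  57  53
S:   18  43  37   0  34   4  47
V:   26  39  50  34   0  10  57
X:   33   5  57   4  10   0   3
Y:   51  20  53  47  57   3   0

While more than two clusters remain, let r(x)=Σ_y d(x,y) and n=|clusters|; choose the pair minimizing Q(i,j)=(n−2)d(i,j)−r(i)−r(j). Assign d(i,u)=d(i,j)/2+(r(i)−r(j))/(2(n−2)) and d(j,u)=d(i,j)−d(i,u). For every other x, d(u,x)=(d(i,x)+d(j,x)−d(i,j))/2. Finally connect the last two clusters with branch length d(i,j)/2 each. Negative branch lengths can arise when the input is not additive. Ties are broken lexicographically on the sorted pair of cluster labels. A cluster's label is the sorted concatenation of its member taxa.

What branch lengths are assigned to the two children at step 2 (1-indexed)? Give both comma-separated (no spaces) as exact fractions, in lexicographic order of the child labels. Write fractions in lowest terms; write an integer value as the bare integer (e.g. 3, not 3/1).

-25/2,31/2

iteration 1: select D,Q (d=11, Q=-336); attach at lengths (-22/5, 77/5); label the merged cluster DQ
  updated: d(DQ,J)=33/2, d(DQ,S)=22, d(DQ,V)=65/2, d(DQ,X)=79/2, d(DQ,Y)=93/2
iteration 2: select X,Y (d=3, Q=-223); attach at lengths (-25/2, 31/2); label the merged cluster XY
  updated: d(DQ,XY)=83/2, d(J,XY)=11, d(S,XY)=24, d(V,XY)=32
iteration 3: select J,XY (d=11, Q=-185); attach at lengths (17/3, 16/3); label the merged cluster JXY
  updated: d(DQ,JXY)=47/2, d(JXY,S)=28, d(JXY,V)=30
iteration 4: select DQ,S (d=22, Q=-118); attach at lengths (19/2, 25/2); label the merged cluster DQS
  updated: d(DQS,JXY)=59/4, d(DQS,V)=89/4
iteration 5: select DQS,JXY (d=59/4, Q=-67); attach at lengths (7/2, 45/4); label the merged cluster DJQSXY
  updated: d(DJQSXY,V)=75/4
iteration 6: select DJQSXY,V (d=75/4); attach at lengths (75/8, 75/8); label the merged cluster DJQSVXY
final tree: ((((D:-22/5,Q:77/5):19/2,S:25/2):7/2,(J:17/3,(X:-25/2,Y:31/2):16/3):45/4):75/8,V:75/8)
total length: 161/2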